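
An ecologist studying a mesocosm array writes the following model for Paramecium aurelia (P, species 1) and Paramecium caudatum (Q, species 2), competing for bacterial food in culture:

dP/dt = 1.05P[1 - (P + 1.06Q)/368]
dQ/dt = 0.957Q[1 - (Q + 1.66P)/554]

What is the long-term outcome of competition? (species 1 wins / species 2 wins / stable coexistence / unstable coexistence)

Compare the nullcline intercepts: K1/α12 = 368/1.06 = 347 < K2 = 554; K2/α21 = 554/1.66 = 334 < K1 = 368.
Since both are reversed, neither can invade when rare; the interior point is a saddle.

unstable coexistence (outcome depends on initial conditions)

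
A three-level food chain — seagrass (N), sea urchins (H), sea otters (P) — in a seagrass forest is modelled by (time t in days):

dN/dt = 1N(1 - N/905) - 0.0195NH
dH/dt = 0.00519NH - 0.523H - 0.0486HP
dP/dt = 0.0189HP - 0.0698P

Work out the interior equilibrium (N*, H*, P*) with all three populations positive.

From dP/dt = 0: 0.0189H* = 0.0698, so H* = 3.69.
From dN/dt = 0: 1(1 - N*/905) = 0.0195·3.69, giving N* = 905·(1 - 0.072) = 840.
From dH/dt = 0: 0.00519·840 - 0.523 = 0.0486P*, so P* = 3.84/0.0486 = 78.9.

N* ≈ 840, H* ≈ 3.69, P* ≈ 78.9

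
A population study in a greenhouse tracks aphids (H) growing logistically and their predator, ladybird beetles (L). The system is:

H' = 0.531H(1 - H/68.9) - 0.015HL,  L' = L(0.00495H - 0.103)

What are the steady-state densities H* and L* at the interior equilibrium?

From dL/dt = 0 with L > 0: 0.00495H* = 0.103, so H* = 20.8.
Substitute into dH/dt = 0: 0.531(1 - 20.8/68.9) = 0.015L*.
The bracket is 0.698, giving L* = 0.371/0.015 = 24.7.

H* ≈ 20.8, L* ≈ 24.7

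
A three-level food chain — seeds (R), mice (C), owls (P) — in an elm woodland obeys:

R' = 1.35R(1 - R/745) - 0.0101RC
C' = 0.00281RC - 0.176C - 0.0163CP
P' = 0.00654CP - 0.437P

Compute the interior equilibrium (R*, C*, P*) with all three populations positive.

R* ≈ 373, C* ≈ 66.8, P* ≈ 53.4

From dP/dt = 0: 0.00654C* = 0.437, so C* = 66.8.
From dR/dt = 0: 1.35(1 - R*/745) = 0.0101·66.8, giving R* = 745·(1 - 0.5) = 373.
From dC/dt = 0: 0.00281·373 - 0.176 = 0.0163P*, so P* = 0.871/0.0163 = 53.4.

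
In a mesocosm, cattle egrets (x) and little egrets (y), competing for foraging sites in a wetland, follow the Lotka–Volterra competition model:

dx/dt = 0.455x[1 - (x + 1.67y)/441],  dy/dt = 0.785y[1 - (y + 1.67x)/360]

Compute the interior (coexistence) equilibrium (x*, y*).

Setting both brackets to zero gives the nullclines x + 1.67y = 441 and 1.67x + y = 360.
Substituting y = 360 - 1.67x into the first: x(1 - 1.67·1.67) = 441 - 1.67·360.
So x* = -160/-1.79 = 89.6, and then y* = 360 - 1.67·89.6 = 210.

x* ≈ 89.6, y* ≈ 210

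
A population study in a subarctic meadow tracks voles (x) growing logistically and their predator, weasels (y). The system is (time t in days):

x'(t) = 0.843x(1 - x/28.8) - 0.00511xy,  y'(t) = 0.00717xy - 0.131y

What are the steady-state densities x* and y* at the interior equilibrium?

x* ≈ 18.3, y* ≈ 60.3

From dy/dt = 0 with y > 0: 0.00717x* = 0.131, so x* = 18.3.
Substitute into dx/dt = 0: 0.843(1 - 18.3/28.8) = 0.00511y*.
The bracket is 0.366, giving y* = 0.308/0.00511 = 60.3.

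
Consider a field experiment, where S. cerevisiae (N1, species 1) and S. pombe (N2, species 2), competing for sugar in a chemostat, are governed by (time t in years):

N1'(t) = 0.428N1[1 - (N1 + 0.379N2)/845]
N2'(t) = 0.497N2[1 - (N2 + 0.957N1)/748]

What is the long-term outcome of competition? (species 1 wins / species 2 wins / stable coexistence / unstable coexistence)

Compare the nullcline intercepts: K1/α12 = 845/0.379 = 2230 > K2 = 748; K2/α21 = 748/0.957 = 782 < K1 = 845.
Since the inequalities point opposite ways, species 1 can invade but species 2 cannot.

species 1 excludes species 2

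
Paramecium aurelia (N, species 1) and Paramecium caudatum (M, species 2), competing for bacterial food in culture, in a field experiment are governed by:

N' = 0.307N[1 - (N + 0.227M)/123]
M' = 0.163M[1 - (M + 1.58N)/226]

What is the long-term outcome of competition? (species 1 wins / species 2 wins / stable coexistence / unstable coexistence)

Compare the nullcline intercepts: K1/α12 = 123/0.227 = 542 > K2 = 226; K2/α21 = 226/1.58 = 143 > K1 = 123.
Since both inequalities hold, each species can invade when rare, so the interior equilibrium is stable.

stable coexistence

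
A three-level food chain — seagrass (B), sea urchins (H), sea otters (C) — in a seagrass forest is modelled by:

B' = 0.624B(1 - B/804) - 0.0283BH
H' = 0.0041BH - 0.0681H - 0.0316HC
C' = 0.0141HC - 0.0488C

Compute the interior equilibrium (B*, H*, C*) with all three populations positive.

From dC/dt = 0: 0.0141H* = 0.0488, so H* = 3.46.
From dB/dt = 0: 0.624(1 - B*/804) = 0.0283·3.46, giving B* = 804·(1 - 0.157) = 678.
From dH/dt = 0: 0.0041·678 - 0.0681 = 0.0316C*, so C* = 2.71/0.0316 = 85.8.

B* ≈ 678, H* ≈ 3.46, C* ≈ 85.8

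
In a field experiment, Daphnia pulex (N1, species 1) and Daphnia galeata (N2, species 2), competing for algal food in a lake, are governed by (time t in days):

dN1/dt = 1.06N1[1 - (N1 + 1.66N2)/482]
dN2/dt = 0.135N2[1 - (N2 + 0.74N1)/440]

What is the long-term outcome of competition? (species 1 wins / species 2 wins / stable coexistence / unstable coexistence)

Compare the nullcline intercepts: K1/α12 = 482/1.66 = 290 < K2 = 440; K2/α21 = 440/0.74 = 595 > K1 = 482.
Since the inequalities point opposite ways, species 2 can invade but species 1 cannot.

species 2 excludes species 1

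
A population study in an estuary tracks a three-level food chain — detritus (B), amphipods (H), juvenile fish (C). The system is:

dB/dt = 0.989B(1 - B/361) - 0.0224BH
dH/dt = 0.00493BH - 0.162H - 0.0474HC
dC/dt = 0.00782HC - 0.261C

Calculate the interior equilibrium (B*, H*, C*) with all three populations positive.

From dC/dt = 0: 0.00782H* = 0.261, so H* = 33.4.
From dB/dt = 0: 0.989(1 - B*/361) = 0.0224·33.4, giving B* = 361·(1 - 0.756) = 88.1.
From dH/dt = 0: 0.00493·88.1 - 0.162 = 0.0474C*, so C* = 0.272/0.0474 = 5.75.

B* ≈ 88.1, H* ≈ 33.4, C* ≈ 5.75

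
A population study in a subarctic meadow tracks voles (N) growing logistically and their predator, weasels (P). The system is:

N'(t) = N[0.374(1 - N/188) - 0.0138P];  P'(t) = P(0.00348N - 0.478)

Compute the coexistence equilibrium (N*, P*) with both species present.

From dP/dt = 0 with P > 0: 0.00348N* = 0.478, so N* = 137.
Substitute into dN/dt = 0: 0.374(1 - 137/188) = 0.0138P*.
The bracket is 0.269, giving P* = 0.101/0.0138 = 7.3.

N* ≈ 137, P* ≈ 7.3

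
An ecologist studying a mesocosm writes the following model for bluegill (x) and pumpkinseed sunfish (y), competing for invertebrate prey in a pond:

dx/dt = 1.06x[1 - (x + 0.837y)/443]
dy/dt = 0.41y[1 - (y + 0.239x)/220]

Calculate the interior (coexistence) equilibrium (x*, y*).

x* ≈ 324, y* ≈ 143

Setting both brackets to zero gives the nullclines x + 0.837y = 443 and 0.239x + y = 220.
Substituting y = 220 - 0.239x into the first: x(1 - 0.837·0.239) = 443 - 0.837·220.
So x* = 259/0.8 = 324, and then y* = 220 - 0.239·324 = 143.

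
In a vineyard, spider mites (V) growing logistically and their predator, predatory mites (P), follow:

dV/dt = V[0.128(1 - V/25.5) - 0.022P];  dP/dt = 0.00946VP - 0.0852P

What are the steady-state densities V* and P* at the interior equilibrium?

V* ≈ 9.01, P* ≈ 3.76

From dP/dt = 0 with P > 0: 0.00946V* = 0.0852, so V* = 9.01.
Substitute into dV/dt = 0: 0.128(1 - 9.01/25.5) = 0.022P*.
The bracket is 0.647, giving P* = 0.0828/0.022 = 3.76.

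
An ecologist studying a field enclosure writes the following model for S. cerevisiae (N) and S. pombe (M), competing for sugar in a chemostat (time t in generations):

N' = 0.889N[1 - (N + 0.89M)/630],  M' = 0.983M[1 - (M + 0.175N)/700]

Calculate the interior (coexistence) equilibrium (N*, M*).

N* ≈ 8.29, M* ≈ 699

Setting both brackets to zero gives the nullclines N + 0.89M = 630 and 0.175N + M = 700.
Substituting M = 700 - 0.175N into the first: N(1 - 0.89·0.175) = 630 - 0.89·700.
So N* = 7/0.844 = 8.29, and then M* = 700 - 0.175·8.29 = 699.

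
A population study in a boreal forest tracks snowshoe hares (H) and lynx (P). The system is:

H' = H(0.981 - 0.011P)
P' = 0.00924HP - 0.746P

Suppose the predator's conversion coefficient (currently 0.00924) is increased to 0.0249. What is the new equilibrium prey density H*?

At the interior fixed point, setting dP/dt = 0 with P > 0 fixes H* = (predator death rate)/(HP coefficient) — independent of the other coefficients.
With the change, H* = 0.746/0.0249 = 30; it falls from 80.7.

H* ≈ 30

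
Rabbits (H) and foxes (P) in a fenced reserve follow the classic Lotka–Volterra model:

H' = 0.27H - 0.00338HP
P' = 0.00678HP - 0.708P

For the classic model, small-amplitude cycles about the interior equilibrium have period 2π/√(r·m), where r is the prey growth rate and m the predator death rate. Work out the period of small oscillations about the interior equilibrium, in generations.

T ≈ 14.4 generations

Here r = 0.27 and m = 0.708, so r·m = 0.191.
ω = √0.191 = 0.437 per generation, hence T = 2π/ω ≈ 14.4 generations.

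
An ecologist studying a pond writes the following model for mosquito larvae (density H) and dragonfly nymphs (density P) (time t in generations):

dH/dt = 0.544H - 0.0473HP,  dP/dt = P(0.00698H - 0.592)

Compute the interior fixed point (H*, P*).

Set dP/dt = 0 with P > 0: 0.00698H - 0.592 = 0, so H* = 0.592/0.00698 = 84.8.
Set dH/dt = 0 with H > 0: 0.544 - 0.0473P = 0, so P* = 0.544/0.0473 = 11.5.

H* ≈ 84.8, P* ≈ 11.5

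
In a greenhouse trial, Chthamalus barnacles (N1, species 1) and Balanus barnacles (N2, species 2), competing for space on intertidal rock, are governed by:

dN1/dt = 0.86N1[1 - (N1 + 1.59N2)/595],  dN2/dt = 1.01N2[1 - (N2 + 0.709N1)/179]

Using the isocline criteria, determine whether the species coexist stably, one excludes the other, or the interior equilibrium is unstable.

Compare the nullcline intercepts: K1/α12 = 595/1.59 = 374 > K2 = 179; K2/α21 = 179/0.709 = 252 < K1 = 595.
Since the inequalities point opposite ways, species 1 can invade but species 2 cannot.

species 1 excludes species 2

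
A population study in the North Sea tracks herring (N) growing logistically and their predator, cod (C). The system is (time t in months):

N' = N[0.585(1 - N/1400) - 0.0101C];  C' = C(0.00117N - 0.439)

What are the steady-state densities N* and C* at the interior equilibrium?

N* ≈ 375, C* ≈ 42.4

From dC/dt = 0 with C > 0: 0.00117N* = 0.439, so N* = 375.
Substitute into dN/dt = 0: 0.585(1 - 375/1400) = 0.0101C*.
The bracket is 0.732, giving C* = 0.428/0.0101 = 42.4.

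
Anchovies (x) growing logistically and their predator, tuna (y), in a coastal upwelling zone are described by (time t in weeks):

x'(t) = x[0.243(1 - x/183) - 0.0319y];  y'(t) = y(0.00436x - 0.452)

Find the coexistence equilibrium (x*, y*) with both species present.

From dy/dt = 0 with y > 0: 0.00436x* = 0.452, so x* = 104.
Substitute into dx/dt = 0: 0.243(1 - 104/183) = 0.0319y*.
The bracket is 0.433, giving y* = 0.105/0.0319 = 3.3.

x* ≈ 104, y* ≈ 3.3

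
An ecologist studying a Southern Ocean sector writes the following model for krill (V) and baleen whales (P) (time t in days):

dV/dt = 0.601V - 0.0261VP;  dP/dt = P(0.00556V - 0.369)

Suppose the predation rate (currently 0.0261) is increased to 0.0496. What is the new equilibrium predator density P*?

At the interior fixed point, setting dV/dt = 0 with V > 0 fixes P* = (prey growth rate)/(VP coefficient) — independent of the other coefficients.
With the change, P* = 0.601/0.0496 = 12.1; it falls from 23.

P* ≈ 12.1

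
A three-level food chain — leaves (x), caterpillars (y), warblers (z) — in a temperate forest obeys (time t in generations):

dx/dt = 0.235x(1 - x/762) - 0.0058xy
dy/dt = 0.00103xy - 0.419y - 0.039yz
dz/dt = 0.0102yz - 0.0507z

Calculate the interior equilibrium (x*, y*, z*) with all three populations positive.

x* ≈ 669, y* ≈ 4.97, z* ≈ 6.91

From dz/dt = 0: 0.0102y* = 0.0507, so y* = 4.97.
From dx/dt = 0: 0.235(1 - x*/762) = 0.0058·4.97, giving x* = 762·(1 - 0.123) = 669.
From dy/dt = 0: 0.00103·669 - 0.419 = 0.039z*, so z* = 0.27/0.039 = 6.91.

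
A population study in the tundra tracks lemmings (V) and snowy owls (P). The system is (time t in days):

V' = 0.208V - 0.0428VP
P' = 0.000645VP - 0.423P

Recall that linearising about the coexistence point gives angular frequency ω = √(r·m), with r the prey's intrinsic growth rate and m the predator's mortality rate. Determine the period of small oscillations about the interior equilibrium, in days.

Here r = 0.208 and m = 0.423, so r·m = 0.088.
ω = √0.088 = 0.297 per day, hence T = 2π/ω ≈ 21.2 days.

T ≈ 21.2 days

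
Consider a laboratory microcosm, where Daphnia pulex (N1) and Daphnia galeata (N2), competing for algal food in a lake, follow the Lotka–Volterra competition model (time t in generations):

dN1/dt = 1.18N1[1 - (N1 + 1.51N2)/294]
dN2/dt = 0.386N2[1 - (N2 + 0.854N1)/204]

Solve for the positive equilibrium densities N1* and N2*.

N1* ≈ 48.5, N2* ≈ 163

Setting both brackets to zero gives the nullclines N1 + 1.51N2 = 294 and 0.854N1 + N2 = 204.
Substituting N2 = 204 - 0.854N1 into the first: N1(1 - 1.51·0.854) = 294 - 1.51·204.
So N1* = -14/-0.29 = 48.5, and then N2* = 204 - 0.854·48.5 = 163.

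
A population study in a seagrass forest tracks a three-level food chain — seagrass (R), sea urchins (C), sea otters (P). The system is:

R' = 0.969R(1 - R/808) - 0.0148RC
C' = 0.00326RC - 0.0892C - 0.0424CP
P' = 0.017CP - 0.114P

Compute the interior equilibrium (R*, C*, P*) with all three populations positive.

R* ≈ 725, C* ≈ 6.71, P* ≈ 53.7

From dP/dt = 0: 0.017C* = 0.114, so C* = 6.71.
From dR/dt = 0: 0.969(1 - R*/808) = 0.0148·6.71, giving R* = 808·(1 - 0.102) = 725.
From dC/dt = 0: 0.00326·725 - 0.0892 = 0.0424P*, so P* = 2.28/0.0424 = 53.7.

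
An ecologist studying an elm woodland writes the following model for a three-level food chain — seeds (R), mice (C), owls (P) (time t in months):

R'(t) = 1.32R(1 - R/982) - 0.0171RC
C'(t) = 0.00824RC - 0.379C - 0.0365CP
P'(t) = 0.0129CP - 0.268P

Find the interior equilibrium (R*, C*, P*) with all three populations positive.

R* ≈ 718, C* ≈ 20.8, P* ≈ 152

From dP/dt = 0: 0.0129C* = 0.268, so C* = 20.8.
From dR/dt = 0: 1.32(1 - R*/982) = 0.0171·20.8, giving R* = 982·(1 - 0.269) = 718.
From dC/dt = 0: 0.00824·718 - 0.379 = 0.0365P*, so P* = 5.53/0.0365 = 152.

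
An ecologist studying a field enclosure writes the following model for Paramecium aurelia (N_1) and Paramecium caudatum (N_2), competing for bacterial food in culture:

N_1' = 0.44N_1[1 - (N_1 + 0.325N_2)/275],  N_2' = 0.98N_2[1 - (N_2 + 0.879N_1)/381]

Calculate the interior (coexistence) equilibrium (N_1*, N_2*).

N_1* ≈ 212, N_2* ≈ 195

Setting both brackets to zero gives the nullclines N_1 + 0.325N_2 = 275 and 0.879N_1 + N_2 = 381.
Substituting N_2 = 381 - 0.879N_1 into the first: N_1(1 - 0.325·0.879) = 275 - 0.325·381.
So N_1* = 151/0.714 = 212, and then N_2* = 381 - 0.879·212 = 195.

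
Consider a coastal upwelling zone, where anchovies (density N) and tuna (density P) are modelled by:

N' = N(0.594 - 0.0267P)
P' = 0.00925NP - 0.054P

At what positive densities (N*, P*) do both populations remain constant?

Set dP/dt = 0 with P > 0: 0.00925N - 0.054 = 0, so N* = 0.054/0.00925 = 5.84.
Set dN/dt = 0 with N > 0: 0.594 - 0.0267P = 0, so P* = 0.594/0.0267 = 22.2.

N* ≈ 5.84, P* ≈ 22.2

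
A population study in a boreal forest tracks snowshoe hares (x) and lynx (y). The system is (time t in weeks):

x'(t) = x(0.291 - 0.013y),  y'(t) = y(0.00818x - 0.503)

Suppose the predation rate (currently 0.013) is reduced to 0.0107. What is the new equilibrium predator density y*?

At the interior fixed point, setting dx/dt = 0 with x > 0 fixes y* = (prey growth rate)/(xy coefficient) — independent of the other coefficients.
With the change, y* = 0.291/0.0107 = 27.2; it rises from 22.4.

y* ≈ 27.2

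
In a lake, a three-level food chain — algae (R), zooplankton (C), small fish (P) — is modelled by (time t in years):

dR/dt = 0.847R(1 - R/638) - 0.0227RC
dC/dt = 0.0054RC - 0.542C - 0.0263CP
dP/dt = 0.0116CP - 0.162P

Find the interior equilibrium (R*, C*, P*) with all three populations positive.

R* ≈ 399, C* ≈ 14, P* ≈ 61.4

From dP/dt = 0: 0.0116C* = 0.162, so C* = 14.
From dR/dt = 0: 0.847(1 - R*/638) = 0.0227·14, giving R* = 638·(1 - 0.374) = 399.
From dC/dt = 0: 0.0054·399 - 0.542 = 0.0263P*, so P* = 1.61/0.0263 = 61.4.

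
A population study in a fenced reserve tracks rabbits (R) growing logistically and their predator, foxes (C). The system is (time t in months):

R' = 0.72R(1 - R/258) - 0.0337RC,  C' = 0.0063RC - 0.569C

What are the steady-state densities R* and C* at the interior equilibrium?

R* ≈ 90.3, C* ≈ 13.9

From dC/dt = 0 with C > 0: 0.0063R* = 0.569, so R* = 90.3.
Substitute into dR/dt = 0: 0.72(1 - 90.3/258) = 0.0337C*.
The bracket is 0.65, giving C* = 0.468/0.0337 = 13.9.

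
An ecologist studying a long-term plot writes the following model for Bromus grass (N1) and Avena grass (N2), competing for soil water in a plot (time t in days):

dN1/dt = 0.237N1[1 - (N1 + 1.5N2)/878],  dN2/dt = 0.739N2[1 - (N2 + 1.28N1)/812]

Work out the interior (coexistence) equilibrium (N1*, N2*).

N1* ≈ 370, N2* ≈ 339

Setting both brackets to zero gives the nullclines N1 + 1.5N2 = 878 and 1.28N1 + N2 = 812.
Substituting N2 = 812 - 1.28N1 into the first: N1(1 - 1.5·1.28) = 878 - 1.5·812.
So N1* = -340/-0.92 = 370, and then N2* = 812 - 1.28·370 = 339.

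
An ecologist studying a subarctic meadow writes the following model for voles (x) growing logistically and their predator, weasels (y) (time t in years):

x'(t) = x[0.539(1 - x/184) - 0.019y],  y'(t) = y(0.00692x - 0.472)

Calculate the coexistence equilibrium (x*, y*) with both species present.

From dy/dt = 0 with y > 0: 0.00692x* = 0.472, so x* = 68.2.
Substitute into dx/dt = 0: 0.539(1 - 68.2/184) = 0.019y*.
The bracket is 0.629, giving y* = 0.339/0.019 = 17.9.

x* ≈ 68.2, y* ≈ 17.9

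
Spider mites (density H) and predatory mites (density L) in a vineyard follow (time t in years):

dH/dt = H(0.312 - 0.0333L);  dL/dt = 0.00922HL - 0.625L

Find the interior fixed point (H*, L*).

Set dL/dt = 0 with L > 0: 0.00922H - 0.625 = 0, so H* = 0.625/0.00922 = 67.8.
Set dH/dt = 0 with H > 0: 0.312 - 0.0333L = 0, so L* = 0.312/0.0333 = 9.37.

H* ≈ 67.8, L* ≈ 9.37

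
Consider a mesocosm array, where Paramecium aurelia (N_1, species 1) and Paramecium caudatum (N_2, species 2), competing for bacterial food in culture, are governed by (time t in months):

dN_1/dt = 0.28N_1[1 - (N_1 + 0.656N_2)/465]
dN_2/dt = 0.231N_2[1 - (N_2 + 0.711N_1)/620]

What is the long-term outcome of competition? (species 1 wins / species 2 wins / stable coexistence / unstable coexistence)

stable coexistence

Compare the nullcline intercepts: K1/α12 = 465/0.656 = 709 > K2 = 620; K2/α21 = 620/0.711 = 872 > K1 = 465.
Since both inequalities hold, each species can invade when rare, so the interior equilibrium is stable.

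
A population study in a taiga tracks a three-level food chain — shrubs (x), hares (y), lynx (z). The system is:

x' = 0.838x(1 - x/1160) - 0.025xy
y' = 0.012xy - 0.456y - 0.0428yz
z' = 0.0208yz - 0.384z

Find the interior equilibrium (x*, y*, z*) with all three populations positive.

x* ≈ 521, y* ≈ 18.5, z* ≈ 135

From dz/dt = 0: 0.0208y* = 0.384, so y* = 18.5.
From dx/dt = 0: 0.838(1 - x*/1160) = 0.025·18.5, giving x* = 1160·(1 - 0.551) = 521.
From dy/dt = 0: 0.012·521 - 0.456 = 0.0428z*, so z* = 5.8/0.0428 = 135.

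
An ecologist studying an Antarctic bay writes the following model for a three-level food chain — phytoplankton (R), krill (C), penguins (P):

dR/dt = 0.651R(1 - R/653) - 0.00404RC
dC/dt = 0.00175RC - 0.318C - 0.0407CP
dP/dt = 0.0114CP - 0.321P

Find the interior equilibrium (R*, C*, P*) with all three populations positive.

R* ≈ 539, C* ≈ 28.2, P* ≈ 15.4

From dP/dt = 0: 0.0114C* = 0.321, so C* = 28.2.
From dR/dt = 0: 0.651(1 - R*/653) = 0.00404·28.2, giving R* = 653·(1 - 0.175) = 539.
From dC/dt = 0: 0.00175·539 - 0.318 = 0.0407P*, so P* = 0.625/0.0407 = 15.4.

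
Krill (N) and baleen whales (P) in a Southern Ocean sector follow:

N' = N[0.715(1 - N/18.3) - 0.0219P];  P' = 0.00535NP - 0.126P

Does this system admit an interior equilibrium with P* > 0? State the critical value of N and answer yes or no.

The predator equation gives dP/dt > 0 only when N > 0.126/0.00535 = 23.6.
Without the predator, N → K = 18.3. Since 18.3 < 23.6, the predator cannot invade.

Threshold N = 23.6; K < 23.6, so no, the predator goes extinct.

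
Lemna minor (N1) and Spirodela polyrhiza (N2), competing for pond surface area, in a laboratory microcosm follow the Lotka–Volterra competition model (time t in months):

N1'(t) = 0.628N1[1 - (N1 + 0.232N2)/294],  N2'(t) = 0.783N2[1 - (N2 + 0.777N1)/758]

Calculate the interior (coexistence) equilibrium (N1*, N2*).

Setting both brackets to zero gives the nullclines N1 + 0.232N2 = 294 and 0.777N1 + N2 = 758.
Substituting N2 = 758 - 0.777N1 into the first: N1(1 - 0.232·0.777) = 294 - 0.232·758.
So N1* = 118/0.82 = 144, and then N2* = 758 - 0.777·144 = 646.

N1* ≈ 144, N2* ≈ 646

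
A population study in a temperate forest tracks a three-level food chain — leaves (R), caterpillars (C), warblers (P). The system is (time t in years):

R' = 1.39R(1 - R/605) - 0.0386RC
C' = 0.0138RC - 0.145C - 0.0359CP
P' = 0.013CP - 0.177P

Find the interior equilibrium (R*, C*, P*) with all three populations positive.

From dP/dt = 0: 0.013C* = 0.177, so C* = 13.6.
From dR/dt = 0: 1.39(1 - R*/605) = 0.0386·13.6, giving R* = 605·(1 - 0.378) = 376.
From dC/dt = 0: 0.0138·376 - 0.145 = 0.0359P*, so P* = 5.05/0.0359 = 141.

R* ≈ 376, C* ≈ 13.6, P* ≈ 141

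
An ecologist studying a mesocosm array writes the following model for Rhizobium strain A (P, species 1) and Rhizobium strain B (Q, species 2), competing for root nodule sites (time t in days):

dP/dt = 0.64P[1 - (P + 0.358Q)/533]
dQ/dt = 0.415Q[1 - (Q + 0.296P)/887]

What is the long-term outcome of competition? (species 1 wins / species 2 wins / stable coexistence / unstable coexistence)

stable coexistence

Compare the nullcline intercepts: K1/α12 = 533/0.358 = 1490 > K2 = 887; K2/α21 = 887/0.296 = 3000 > K1 = 533.
Since both inequalities hold, each species can invade when rare, so the interior equilibrium is stable.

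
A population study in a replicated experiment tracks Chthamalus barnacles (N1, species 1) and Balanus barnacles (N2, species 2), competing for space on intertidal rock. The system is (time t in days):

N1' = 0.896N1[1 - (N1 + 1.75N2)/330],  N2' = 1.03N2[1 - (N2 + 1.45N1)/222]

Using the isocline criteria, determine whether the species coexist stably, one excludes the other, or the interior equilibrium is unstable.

Compare the nullcline intercepts: K1/α12 = 330/1.75 = 189 < K2 = 222; K2/α21 = 222/1.45 = 153 < K1 = 330.
Since both are reversed, neither can invade when rare; the interior point is a saddle.

unstable coexistence (outcome depends on initial conditions)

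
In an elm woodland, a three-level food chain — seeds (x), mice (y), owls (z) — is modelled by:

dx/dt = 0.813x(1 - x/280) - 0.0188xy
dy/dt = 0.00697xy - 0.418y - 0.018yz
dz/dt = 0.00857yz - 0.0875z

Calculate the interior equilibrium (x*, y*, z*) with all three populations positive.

From dz/dt = 0: 0.00857y* = 0.0875, so y* = 10.2.
From dx/dt = 0: 0.813(1 - x*/280) = 0.0188·10.2, giving x* = 280·(1 - 0.236) = 214.
From dy/dt = 0: 0.00697·214 - 0.418 = 0.018z*, so z* = 1.07/0.018 = 59.6.

x* ≈ 214, y* ≈ 10.2, z* ≈ 59.6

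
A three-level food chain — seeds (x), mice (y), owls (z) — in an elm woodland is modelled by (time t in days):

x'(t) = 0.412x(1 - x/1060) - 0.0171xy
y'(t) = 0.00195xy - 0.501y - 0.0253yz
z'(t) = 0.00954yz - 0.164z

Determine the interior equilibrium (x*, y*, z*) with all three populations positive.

From dz/dt = 0: 0.00954y* = 0.164, so y* = 17.2.
From dx/dt = 0: 0.412(1 - x*/1060) = 0.0171·17.2, giving x* = 1060·(1 - 0.714) = 304.
From dy/dt = 0: 0.00195·304 - 0.501 = 0.0253z*, so z* = 0.0912/0.0253 = 3.6.

x* ≈ 304, y* ≈ 17.2, z* ≈ 3.6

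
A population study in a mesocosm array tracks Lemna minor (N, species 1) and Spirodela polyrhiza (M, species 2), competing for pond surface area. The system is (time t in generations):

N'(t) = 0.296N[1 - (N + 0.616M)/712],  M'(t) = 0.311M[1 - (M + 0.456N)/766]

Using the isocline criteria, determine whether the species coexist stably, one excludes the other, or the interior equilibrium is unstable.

Compare the nullcline intercepts: K1/α12 = 712/0.616 = 1160 > K2 = 766; K2/α21 = 766/0.456 = 1680 > K1 = 712.
Since both inequalities hold, each species can invade when rare, so the interior equilibrium is stable.

stable coexistence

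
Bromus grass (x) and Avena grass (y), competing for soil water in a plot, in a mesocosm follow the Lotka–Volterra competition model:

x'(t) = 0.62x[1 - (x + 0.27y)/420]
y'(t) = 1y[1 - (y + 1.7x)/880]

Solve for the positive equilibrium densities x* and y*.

Setting both brackets to zero gives the nullclines x + 0.27y = 420 and 1.7x + y = 880.
Substituting y = 880 - 1.7x into the first: x(1 - 0.27·1.7) = 420 - 0.27·880.
So x* = 182/0.541 = 337, and then y* = 880 - 1.7·337 = 307.

x* ≈ 337, y* ≈ 307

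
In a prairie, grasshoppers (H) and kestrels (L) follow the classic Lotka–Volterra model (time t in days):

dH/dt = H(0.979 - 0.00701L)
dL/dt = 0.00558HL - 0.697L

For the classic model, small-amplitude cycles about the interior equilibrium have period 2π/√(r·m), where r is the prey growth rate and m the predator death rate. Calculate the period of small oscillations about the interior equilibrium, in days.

Here r = 0.979 and m = 0.697, so r·m = 0.682.
ω = √0.682 = 0.826 per day, hence T = 2π/ω ≈ 7.61 days.

T ≈ 7.61 days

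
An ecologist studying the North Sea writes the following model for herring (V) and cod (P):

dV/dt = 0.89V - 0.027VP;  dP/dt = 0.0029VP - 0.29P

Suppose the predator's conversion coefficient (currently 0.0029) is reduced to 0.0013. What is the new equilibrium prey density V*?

At the interior fixed point, setting dP/dt = 0 with P > 0 fixes V* = (predator death rate)/(VP coefficient) — independent of the other coefficients.
With the change, V* = 0.29/0.0013 = 223; it rises from 100.

V* ≈ 223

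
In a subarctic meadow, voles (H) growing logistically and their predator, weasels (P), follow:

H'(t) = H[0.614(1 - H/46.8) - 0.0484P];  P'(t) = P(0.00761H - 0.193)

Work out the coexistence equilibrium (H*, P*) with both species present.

H* ≈ 25.4, P* ≈ 5.81

From dP/dt = 0 with P > 0: 0.00761H* = 0.193, so H* = 25.4.
Substitute into dH/dt = 0: 0.614(1 - 25.4/46.8) = 0.0484P*.
The bracket is 0.458, giving P* = 0.281/0.0484 = 5.81.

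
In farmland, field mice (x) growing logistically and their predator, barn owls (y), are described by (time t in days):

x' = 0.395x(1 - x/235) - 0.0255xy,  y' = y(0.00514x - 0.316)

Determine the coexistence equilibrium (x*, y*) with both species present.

x* ≈ 61.5, y* ≈ 11.4

From dy/dt = 0 with y > 0: 0.00514x* = 0.316, so x* = 61.5.
Substitute into dx/dt = 0: 0.395(1 - 61.5/235) = 0.0255y*.
The bracket is 0.738, giving y* = 0.292/0.0255 = 11.4.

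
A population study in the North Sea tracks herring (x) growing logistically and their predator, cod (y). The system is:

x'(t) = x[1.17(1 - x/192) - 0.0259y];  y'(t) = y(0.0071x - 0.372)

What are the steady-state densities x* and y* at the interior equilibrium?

x* ≈ 52.4, y* ≈ 32.8

From dy/dt = 0 with y > 0: 0.0071x* = 0.372, so x* = 52.4.
Substitute into dx/dt = 0: 1.17(1 - 52.4/192) = 0.0259y*.
The bracket is 0.727, giving y* = 0.851/0.0259 = 32.8.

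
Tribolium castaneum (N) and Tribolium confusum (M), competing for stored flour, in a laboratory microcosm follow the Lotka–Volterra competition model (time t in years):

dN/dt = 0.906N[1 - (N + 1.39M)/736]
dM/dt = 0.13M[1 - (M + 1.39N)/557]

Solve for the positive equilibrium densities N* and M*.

N* ≈ 41, M* ≈ 500

Setting both brackets to zero gives the nullclines N + 1.39M = 736 and 1.39N + M = 557.
Substituting M = 557 - 1.39N into the first: N(1 - 1.39·1.39) = 736 - 1.39·557.
So N* = -38.2/-0.932 = 41, and then M* = 557 - 1.39·41 = 500.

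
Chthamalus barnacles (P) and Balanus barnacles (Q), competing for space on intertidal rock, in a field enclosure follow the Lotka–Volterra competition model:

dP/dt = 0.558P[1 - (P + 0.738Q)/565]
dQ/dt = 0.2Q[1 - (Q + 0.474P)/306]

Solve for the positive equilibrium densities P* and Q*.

Setting both brackets to zero gives the nullclines P + 0.738Q = 565 and 0.474P + Q = 306.
Substituting Q = 306 - 0.474P into the first: P(1 - 0.738·0.474) = 565 - 0.738·306.
So P* = 339/0.65 = 522, and then Q* = 306 - 0.474·522 = 58.7.

P* ≈ 522, Q* ≈ 58.7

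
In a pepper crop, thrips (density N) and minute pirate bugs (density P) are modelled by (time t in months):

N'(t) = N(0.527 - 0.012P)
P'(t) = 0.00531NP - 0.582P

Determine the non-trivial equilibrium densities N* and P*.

N* ≈ 110, P* ≈ 43.9

Set dP/dt = 0 with P > 0: 0.00531N - 0.582 = 0, so N* = 0.582/0.00531 = 110.
Set dN/dt = 0 with N > 0: 0.527 - 0.012P = 0, so P* = 0.527/0.012 = 43.9.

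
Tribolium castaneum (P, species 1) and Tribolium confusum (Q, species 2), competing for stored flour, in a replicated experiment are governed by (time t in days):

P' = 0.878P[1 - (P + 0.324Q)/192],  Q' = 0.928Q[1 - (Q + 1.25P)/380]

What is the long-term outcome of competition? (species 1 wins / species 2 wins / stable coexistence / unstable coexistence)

stable coexistence

Compare the nullcline intercepts: K1/α12 = 192/0.324 = 593 > K2 = 380; K2/α21 = 380/1.25 = 304 > K1 = 192.
Since both inequalities hold, each species can invade when rare, so the interior equilibrium is stable.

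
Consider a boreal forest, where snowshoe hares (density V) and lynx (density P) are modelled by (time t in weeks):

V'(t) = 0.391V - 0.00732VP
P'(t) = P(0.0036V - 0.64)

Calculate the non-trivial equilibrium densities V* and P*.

V* ≈ 178, P* ≈ 53.4

Set dP/dt = 0 with P > 0: 0.0036V - 0.64 = 0, so V* = 0.64/0.0036 = 178.
Set dV/dt = 0 with V > 0: 0.391 - 0.00732P = 0, so P* = 0.391/0.00732 = 53.4.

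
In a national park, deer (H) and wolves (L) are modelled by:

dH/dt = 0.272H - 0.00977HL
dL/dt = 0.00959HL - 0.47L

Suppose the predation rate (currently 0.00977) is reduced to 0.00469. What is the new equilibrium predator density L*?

At the interior fixed point, setting dH/dt = 0 with H > 0 fixes L* = (prey growth rate)/(HL coefficient) — independent of the other coefficients.
With the change, L* = 0.272/0.00469 = 58; it rises from 27.8.

L* ≈ 58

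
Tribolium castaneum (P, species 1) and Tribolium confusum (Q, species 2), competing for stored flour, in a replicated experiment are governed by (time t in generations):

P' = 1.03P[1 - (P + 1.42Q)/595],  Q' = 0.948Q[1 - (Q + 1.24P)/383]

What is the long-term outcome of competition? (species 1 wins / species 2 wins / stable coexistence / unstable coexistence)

species 1 excludes species 2

Compare the nullcline intercepts: K1/α12 = 595/1.42 = 419 > K2 = 383; K2/α21 = 383/1.24 = 309 < K1 = 595.
Since the inequalities point opposite ways, species 1 can invade but species 2 cannot.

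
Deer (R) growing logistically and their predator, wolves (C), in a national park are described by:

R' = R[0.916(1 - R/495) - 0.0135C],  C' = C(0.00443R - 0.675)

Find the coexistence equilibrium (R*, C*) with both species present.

R* ≈ 152, C* ≈ 47

From dC/dt = 0 with C > 0: 0.00443R* = 0.675, so R* = 152.
Substitute into dR/dt = 0: 0.916(1 - 152/495) = 0.0135C*.
The bracket is 0.692, giving C* = 0.634/0.0135 = 47.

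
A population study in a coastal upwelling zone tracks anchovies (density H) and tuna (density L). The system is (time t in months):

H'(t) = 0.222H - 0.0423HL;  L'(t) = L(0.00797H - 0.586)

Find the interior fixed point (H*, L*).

Set dL/dt = 0 with L > 0: 0.00797H - 0.586 = 0, so H* = 0.586/0.00797 = 73.5.
Set dH/dt = 0 with H > 0: 0.222 - 0.0423L = 0, so L* = 0.222/0.0423 = 5.25.

H* ≈ 73.5, L* ≈ 5.25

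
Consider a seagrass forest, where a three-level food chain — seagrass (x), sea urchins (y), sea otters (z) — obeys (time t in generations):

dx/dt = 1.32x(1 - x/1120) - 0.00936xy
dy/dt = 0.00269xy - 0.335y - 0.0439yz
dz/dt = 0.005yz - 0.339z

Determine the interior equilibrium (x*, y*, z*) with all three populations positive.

x* ≈ 582, y* ≈ 67.8, z* ≈ 28

From dz/dt = 0: 0.005y* = 0.339, so y* = 67.8.
From dx/dt = 0: 1.32(1 - x*/1120) = 0.00936·67.8, giving x* = 1120·(1 - 0.481) = 582.
From dy/dt = 0: 0.00269·582 - 0.335 = 0.0439z*, so z* = 1.23/0.0439 = 28.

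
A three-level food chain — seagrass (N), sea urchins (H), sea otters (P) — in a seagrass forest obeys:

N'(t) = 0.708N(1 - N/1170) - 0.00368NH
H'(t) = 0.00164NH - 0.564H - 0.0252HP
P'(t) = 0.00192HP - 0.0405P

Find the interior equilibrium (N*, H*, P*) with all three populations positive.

From dP/dt = 0: 0.00192H* = 0.0405, so H* = 21.1.
From dN/dt = 0: 0.708(1 - N*/1170) = 0.00368·21.1, giving N* = 1170·(1 - 0.11) = 1040.
From dH/dt = 0: 0.00164·1040 - 0.564 = 0.0252P*, so P* = 1.14/0.0252 = 45.4.

N* ≈ 1040, H* ≈ 21.1, P* ≈ 45.4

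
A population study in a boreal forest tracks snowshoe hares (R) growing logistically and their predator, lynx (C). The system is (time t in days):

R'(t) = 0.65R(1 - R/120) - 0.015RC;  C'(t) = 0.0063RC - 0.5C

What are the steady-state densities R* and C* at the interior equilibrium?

R* ≈ 79.4, C* ≈ 14.7

From dC/dt = 0 with C > 0: 0.0063R* = 0.5, so R* = 79.4.
Substitute into dR/dt = 0: 0.65(1 - 79.4/120) = 0.015C*.
The bracket is 0.339, giving C* = 0.22/0.015 = 14.7.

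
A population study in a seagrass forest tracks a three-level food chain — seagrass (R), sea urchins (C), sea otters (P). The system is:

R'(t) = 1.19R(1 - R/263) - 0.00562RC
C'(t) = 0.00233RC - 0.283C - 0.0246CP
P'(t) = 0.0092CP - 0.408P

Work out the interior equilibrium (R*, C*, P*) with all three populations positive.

From dP/dt = 0: 0.0092C* = 0.408, so C* = 44.3.
From dR/dt = 0: 1.19(1 - R*/263) = 0.00562·44.3, giving R* = 263·(1 - 0.209) = 208.
From dC/dt = 0: 0.00233·208 - 0.283 = 0.0246P*, so P* = 0.201/0.0246 = 8.19.

R* ≈ 208, C* ≈ 44.3, P* ≈ 8.19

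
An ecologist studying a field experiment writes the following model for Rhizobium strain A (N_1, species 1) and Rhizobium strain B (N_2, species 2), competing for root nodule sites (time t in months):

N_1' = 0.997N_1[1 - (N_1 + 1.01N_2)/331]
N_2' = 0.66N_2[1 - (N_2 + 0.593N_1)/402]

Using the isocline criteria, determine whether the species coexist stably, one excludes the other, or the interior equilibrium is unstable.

Compare the nullcline intercepts: K1/α12 = 331/1.01 = 328 < K2 = 402; K2/α21 = 402/0.593 = 678 > K1 = 331.
Since the inequalities point opposite ways, species 2 can invade but species 1 cannot.

species 2 excludes species 1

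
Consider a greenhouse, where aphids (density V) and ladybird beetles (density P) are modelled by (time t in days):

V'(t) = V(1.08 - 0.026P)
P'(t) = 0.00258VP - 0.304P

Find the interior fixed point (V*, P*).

V* ≈ 118, P* ≈ 41.5

Set dP/dt = 0 with P > 0: 0.00258V - 0.304 = 0, so V* = 0.304/0.00258 = 118.
Set dV/dt = 0 with V > 0: 1.08 - 0.026P = 0, so P* = 1.08/0.026 = 41.5.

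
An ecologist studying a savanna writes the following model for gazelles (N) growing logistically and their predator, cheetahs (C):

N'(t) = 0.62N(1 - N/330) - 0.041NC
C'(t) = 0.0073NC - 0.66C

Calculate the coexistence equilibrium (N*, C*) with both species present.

N* ≈ 90.4, C* ≈ 11

From dC/dt = 0 with C > 0: 0.0073N* = 0.66, so N* = 90.4.
Substitute into dN/dt = 0: 0.62(1 - 90.4/330) = 0.041C*.
The bracket is 0.726, giving C* = 0.45/0.041 = 11.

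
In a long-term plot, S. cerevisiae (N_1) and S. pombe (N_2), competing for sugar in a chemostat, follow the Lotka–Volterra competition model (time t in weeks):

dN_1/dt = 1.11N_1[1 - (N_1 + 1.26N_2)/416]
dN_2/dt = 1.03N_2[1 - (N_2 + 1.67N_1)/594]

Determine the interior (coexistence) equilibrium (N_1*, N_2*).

N_1* ≈ 301, N_2* ≈ 91.2

Setting both brackets to zero gives the nullclines N_1 + 1.26N_2 = 416 and 1.67N_1 + N_2 = 594.
Substituting N_2 = 594 - 1.67N_1 into the first: N_1(1 - 1.26·1.67) = 416 - 1.26·594.
So N_1* = -332/-1.1 = 301, and then N_2* = 594 - 1.67·301 = 91.2.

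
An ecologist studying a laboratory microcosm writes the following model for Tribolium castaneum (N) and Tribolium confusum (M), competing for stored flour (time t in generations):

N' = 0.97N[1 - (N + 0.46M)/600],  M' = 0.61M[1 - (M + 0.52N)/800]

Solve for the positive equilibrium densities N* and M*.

N* ≈ 305, M* ≈ 641

Setting both brackets to zero gives the nullclines N + 0.46M = 600 and 0.52N + M = 800.
Substituting M = 800 - 0.52N into the first: N(1 - 0.46·0.52) = 600 - 0.46·800.
So N* = 232/0.761 = 305, and then M* = 800 - 0.52·305 = 641.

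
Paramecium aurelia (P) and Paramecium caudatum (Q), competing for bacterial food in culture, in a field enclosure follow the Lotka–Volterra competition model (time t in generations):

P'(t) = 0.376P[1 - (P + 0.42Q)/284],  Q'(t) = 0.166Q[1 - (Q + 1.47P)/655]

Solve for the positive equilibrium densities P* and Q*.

Setting both brackets to zero gives the nullclines P + 0.42Q = 284 and 1.47P + Q = 655.
Substituting Q = 655 - 1.47P into the first: P(1 - 0.42·1.47) = 284 - 0.42·655.
So P* = 8.9/0.383 = 23.3, and then Q* = 655 - 1.47·23.3 = 621.

P* ≈ 23.3, Q* ≈ 621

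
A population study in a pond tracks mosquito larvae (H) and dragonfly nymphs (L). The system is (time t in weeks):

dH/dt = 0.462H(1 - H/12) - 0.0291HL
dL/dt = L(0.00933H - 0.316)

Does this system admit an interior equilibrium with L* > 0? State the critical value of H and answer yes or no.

Threshold H = 33.9; K < 33.9, so no, the predator goes extinct.

The predator equation gives dL/dt > 0 only when H > 0.316/0.00933 = 33.9.
Without the predator, H → K = 12. Since 12 < 33.9, the predator cannot invade.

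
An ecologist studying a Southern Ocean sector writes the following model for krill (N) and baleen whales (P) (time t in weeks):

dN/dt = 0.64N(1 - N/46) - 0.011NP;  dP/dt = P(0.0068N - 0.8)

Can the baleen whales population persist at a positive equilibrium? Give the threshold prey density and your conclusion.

Threshold N = 118; K < 118, so no, the predator goes extinct.

The predator equation gives dP/dt > 0 only when N > 0.8/0.0068 = 118.
Without the predator, N → K = 46. Since 46 < 118, the predator cannot invade.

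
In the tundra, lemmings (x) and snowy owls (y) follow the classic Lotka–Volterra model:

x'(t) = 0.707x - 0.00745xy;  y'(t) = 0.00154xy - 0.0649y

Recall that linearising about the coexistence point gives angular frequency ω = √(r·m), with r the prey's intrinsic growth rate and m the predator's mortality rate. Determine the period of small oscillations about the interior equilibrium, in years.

T ≈ 29.3 years

Here r = 0.707 and m = 0.0649, so r·m = 0.0459.
ω = √0.0459 = 0.214 per year, hence T = 2π/ω ≈ 29.3 years.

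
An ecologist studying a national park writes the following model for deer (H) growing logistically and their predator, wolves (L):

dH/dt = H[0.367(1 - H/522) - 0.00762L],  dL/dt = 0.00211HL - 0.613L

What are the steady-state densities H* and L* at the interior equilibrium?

H* ≈ 291, L* ≈ 21.4

From dL/dt = 0 with L > 0: 0.00211H* = 0.613, so H* = 291.
Substitute into dH/dt = 0: 0.367(1 - 291/522) = 0.00762L*.
The bracket is 0.443, giving L* = 0.163/0.00762 = 21.4.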